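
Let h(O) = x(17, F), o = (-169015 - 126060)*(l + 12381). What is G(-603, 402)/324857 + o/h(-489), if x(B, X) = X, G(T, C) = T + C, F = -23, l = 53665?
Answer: 6330983262392027/7471711 ≈ 8.4733e+8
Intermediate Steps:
G(T, C) = C + T
o = -19488523450 (o = (-169015 - 126060)*(53665 + 12381) = -295075*66046 = -19488523450)
h(O) = -23
G(-603, 402)/324857 + o/h(-489) = (402 - 603)/324857 - 19488523450/(-23) = -201*1/324857 - 19488523450*(-1/23) = -201/324857 + 19488523450/23 = 6330983262392027/7471711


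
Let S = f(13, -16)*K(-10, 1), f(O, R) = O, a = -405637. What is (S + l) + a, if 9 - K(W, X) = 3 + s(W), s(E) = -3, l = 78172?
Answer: -327348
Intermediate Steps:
K(W, X) = 9 (K(W, X) = 9 - (3 - 3) = 9 - 1*0 = 9 + 0 = 9)
S = 117 (S = 13*9 = 117)
(S + l) + a = (117 + 78172) - 405637 = 78289 - 405637 = -327348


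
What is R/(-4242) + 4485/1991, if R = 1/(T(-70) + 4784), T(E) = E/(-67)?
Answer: 6099495437863/2707713641556 ≈ 2.2526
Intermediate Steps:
T(E) = -E/67 (T(E) = E*(-1/67) = -E/67)
R = 67/320598 (R = 1/(-1/67*(-70) + 4784) = 1/(70/67 + 4784) = 1/(320598/67) = 67/320598 ≈ 0.00020898)
R/(-4242) + 4485/1991 = (67/320598)/(-4242) + 4485/1991 = (67/320598)*(-1/4242) + 4485*(1/1991) = -67/1359976716 + 4485/1991 = 6099495437863/2707713641556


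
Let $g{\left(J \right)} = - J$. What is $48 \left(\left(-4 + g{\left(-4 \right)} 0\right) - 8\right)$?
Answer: $-576$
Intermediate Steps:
$48 \left(\left(-4 + g{\left(-4 \right)} 0\right) - 8\right) = 48 \left(\left(-4 + \left(-1\right) \left(-4\right) 0\right) - 8\right) = 48 \left(\left(-4 + 4 \cdot 0\right) - 8\right) = 48 \left(\left(-4 + 0\right) - 8\right) = 48 \left(-4 - 8\right) = 48 \left(-12\right) = -576$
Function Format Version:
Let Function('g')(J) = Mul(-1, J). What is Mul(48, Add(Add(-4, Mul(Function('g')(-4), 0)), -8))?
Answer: -576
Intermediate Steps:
Mul(48, Add(Add(-4, Mul(Function('g')(-4), 0)), -8)) = Mul(48, Add(Add(-4, Mul(Mul(-1, -4), 0)), -8)) = Mul(48, Add(Add(-4, Mul(4, 0)), -8)) = Mul(48, Add(Add(-4, 0), -8)) = Mul(48, Add(-4, -8)) = Mul(48, -12) = -576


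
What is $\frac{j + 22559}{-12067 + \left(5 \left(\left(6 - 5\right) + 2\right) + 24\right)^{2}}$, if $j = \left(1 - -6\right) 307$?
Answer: $- \frac{12354}{5273} \approx -2.3429$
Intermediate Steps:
$j = 2149$ ($j = \left(1 + 6\right) 307 = 7 \cdot 307 = 2149$)
$\frac{j + 22559}{-12067 + \left(5 \left(\left(6 - 5\right) + 2\right) + 24\right)^{2}} = \frac{2149 + 22559}{-12067 + \left(5 \left(\left(6 - 5\right) + 2\right) + 24\right)^{2}} = \frac{24708}{-12067 + \left(5 \left(\left(6 - 5\right) + 2\right) + 24\right)^{2}} = \frac{24708}{-12067 + \left(5 \left(1 + 2\right) + 24\right)^{2}} = \frac{24708}{-12067 + \left(5 \cdot 3 + 24\right)^{2}} = \frac{24708}{-12067 + \left(15 + 24\right)^{2}} = \frac{24708}{-12067 + 39^{2}} = \frac{24708}{-12067 + 1521} = \frac{24708}{-10546} = 24708 \left(- \frac{1}{10546}\right) = - \frac{12354}{5273}$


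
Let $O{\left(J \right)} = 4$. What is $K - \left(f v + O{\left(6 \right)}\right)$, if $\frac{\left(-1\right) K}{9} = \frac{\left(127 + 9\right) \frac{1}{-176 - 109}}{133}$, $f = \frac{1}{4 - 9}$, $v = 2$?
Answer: $- \frac{45078}{12635} \approx -3.5677$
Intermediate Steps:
$f = - \frac{1}{5}$ ($f = \frac{1}{-5} = - \frac{1}{5} \approx -0.2$)
$K = \frac{408}{12635}$ ($K = - 9 \frac{\left(127 + 9\right) \frac{1}{-176 - 109}}{133} = - 9 \frac{136}{-285} \cdot \frac{1}{133} = - 9 \cdot 136 \left(- \frac{1}{285}\right) \frac{1}{133} = - 9 \left(\left(- \frac{136}{285}\right) \frac{1}{133}\right) = \left(-9\right) \left(- \frac{136}{37905}\right) = \frac{408}{12635} \approx 0.032291$)
$K - \left(f v + O{\left(6 \right)}\right) = \frac{408}{12635} - \left(\left(- \frac{1}{5}\right) 2 + 4\right) = \frac{408}{12635} - \left(- \frac{2}{5} + 4\right) = \frac{408}{12635} - \frac{18}{5} = - \frac{45078}{12635}$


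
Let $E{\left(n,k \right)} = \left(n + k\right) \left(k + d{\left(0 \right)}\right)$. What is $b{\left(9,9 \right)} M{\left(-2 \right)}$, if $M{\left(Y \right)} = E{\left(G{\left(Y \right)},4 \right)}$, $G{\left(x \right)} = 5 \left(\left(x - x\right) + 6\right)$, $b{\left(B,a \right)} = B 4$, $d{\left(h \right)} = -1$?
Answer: $3672$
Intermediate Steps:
$b{\left(B,a \right)} = 4 B$
$G{\left(x \right)} = 30$ ($G{\left(x \right)} = 5 \left(0 + 6\right) = 5 \cdot 6 = 30$)
$E{\left(n,k \right)} = \left(-1 + k\right) \left(k + n\right)$ ($E{\left(n,k \right)} = \left(n + k\right) \left(k - 1\right) = \left(k + n\right) \left(-1 + k\right) = \left(-1 + k\right) \left(k + n\right)$)
$M{\left(Y \right)} = 102$ ($M{\left(Y \right)} = 4^{2} - 4 - 30 + 4 \cdot 30 = 16 - 4 - 30 + 120 = 102$)
$b{\left(9,9 \right)} M{\left(-2 \right)} = 4 \cdot 9 \cdot 102 = 36 \cdot 102 = 3672$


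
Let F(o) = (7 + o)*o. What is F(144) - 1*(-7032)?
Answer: 28776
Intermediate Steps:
F(o) = o*(7 + o)
F(144) - 1*(-7032) = 144*(7 + 144) - 1*(-7032) = 144*151 + 7032 = 21744 + 7032 = 28776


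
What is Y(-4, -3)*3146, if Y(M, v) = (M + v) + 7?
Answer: 0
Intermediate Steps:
Y(M, v) = 7 + M + v
Y(-4, -3)*3146 = (7 - 4 - 3)*3146 = 0*3146 = 0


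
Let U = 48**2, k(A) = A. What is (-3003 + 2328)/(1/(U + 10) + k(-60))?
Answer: 1561950/138839 ≈ 11.250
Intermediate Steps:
U = 2304
(-3003 + 2328)/(1/(U + 10) + k(-60)) = (-3003 + 2328)/(1/(2304 + 10) - 60) = -675/(1/2314 - 60) = -675/(-138839/2314) = -675*(-2314/138839) = 1561950/138839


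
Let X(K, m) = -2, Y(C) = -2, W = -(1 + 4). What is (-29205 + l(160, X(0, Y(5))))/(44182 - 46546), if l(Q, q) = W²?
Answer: 7295/591 ≈ 12.343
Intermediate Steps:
W = -5 (W = -1*5 = -5)
l(Q, q) = 25 (l(Q, q) = (-5)² = 25)
(-29205 + l(160, X(0, Y(5))))/(44182 - 46546) = (-29205 + 25)/(44182 - 46546) = -29180/(-2364) = -29180*(-1/2364) = 7295/591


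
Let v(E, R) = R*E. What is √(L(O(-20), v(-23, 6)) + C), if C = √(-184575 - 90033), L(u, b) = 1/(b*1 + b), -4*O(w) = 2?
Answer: √(-69 + 228528*I*√1907)/138 ≈ 16.187 + 16.187*I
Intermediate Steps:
O(w) = -½ (O(w) = -¼*2 = -½)
v(E, R) = E*R
L(u, b) = 1/(2*b) (L(u, b) = 1/(b + b) = 1/(2*b))
C = 12*I*√1907 (C = √(-274608) = 12*I*√1907 ≈ 524.03*I)
√(L(O(-20), v(-23, 6)) + C) = √(1/(2*((-23*6))) + 12*I*√1907) = √((½)/(-138) + 12*I*√1907) = √((½)*(-1/138) + 12*I*√1907) = √(-1/276 + 12*I*√1907)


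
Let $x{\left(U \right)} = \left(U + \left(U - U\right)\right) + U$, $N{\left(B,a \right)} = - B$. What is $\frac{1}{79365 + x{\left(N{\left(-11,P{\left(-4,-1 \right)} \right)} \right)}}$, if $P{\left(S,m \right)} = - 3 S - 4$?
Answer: $\frac{1}{79387} \approx 1.2597 \cdot 10^{-5}$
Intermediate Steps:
$P{\left(S,m \right)} = -4 - 3 S$
$x{\left(U \right)} = 2 U$ ($x{\left(U \right)} = \left(U + 0\right) + U = U + U = 2 U$)
$\frac{1}{79365 + x{\left(N{\left(-11,P{\left(-4,-1 \right)} \right)} \right)}} = \frac{1}{79365 + 2 \left(\left(-1\right) \left(-11\right)\right)} = \frac{1}{79365 + 2 \cdot 11} = \frac{1}{79365 + 22} = \frac{1}{79387}$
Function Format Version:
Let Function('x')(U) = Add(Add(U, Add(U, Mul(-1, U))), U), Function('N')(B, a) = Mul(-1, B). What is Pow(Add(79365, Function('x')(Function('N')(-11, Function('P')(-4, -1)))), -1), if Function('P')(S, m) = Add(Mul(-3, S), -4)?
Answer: Rational(1, 79387) ≈ 1.2597e-5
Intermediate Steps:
Function('P')(S, m) = Add(-4, Mul(-3, S))
Function('x')(U) = Mul(2, U) (Function('x')(U) = Add(Add(U, 0), U) = Add(U, U) = Mul(2, U))
Pow(Add(79365, Function('x')(Function('N')(-11, Function('P')(-4, -1)))), -1) = Pow(Add(79365, Mul(2, Mul(-1, -11))), -1) = Pow(Add(79365, Mul(2, 11)), -1) = Pow(Add(79365, 22), -1) = Pow(79387, -1) = Rational(1, 79387)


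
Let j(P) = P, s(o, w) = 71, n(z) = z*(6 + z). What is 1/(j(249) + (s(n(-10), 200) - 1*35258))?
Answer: -1/34938 ≈ -2.8622e-5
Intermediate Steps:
1/(j(249) + (s(n(-10), 200) - 1*35258)) = 1/(249 + (71 - 1*35258)) = 1/(249 + (71 - 35258)) = 1/(249 - 35187) = 1/(-34938) = -1/34938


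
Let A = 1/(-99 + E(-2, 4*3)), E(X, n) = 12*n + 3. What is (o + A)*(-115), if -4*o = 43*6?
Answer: 355925/48 ≈ 7415.1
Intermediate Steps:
E(X, n) = 3 + 12*n
o = -129/2 (o = -43*6/4 = -¼*258 = -129/2 ≈ -64.500)
A = 1/48 (A = 1/(-99 + (3 + 12*(4*3))) = 1/(-99 + (3 + 12*12)) = 1/(-99 + (3 + 144)) = 1/(-99 + 147) = 1/48 ≈ 0.020833)
(o + A)*(-115) = (-129/2 + 1/48)*(-115) = -3095/48*(-115) = 355925/48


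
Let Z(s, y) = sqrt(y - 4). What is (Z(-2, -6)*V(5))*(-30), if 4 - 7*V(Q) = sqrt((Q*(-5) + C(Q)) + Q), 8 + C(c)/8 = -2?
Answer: sqrt(10)*(-300 - 120*I)/7 ≈ -135.53 - 54.21*I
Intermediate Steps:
C(c) = -80 (C(c) = -64 + 8*(-2) = -64 - 16 = -80)
Z(s, y) = sqrt(-4 + y)
V(Q) = 4/7 - sqrt(-80 - 4*Q)/7 (V(Q) = 4/7 - sqrt((Q*(-5) - 80) + Q)/7 = 4/7 - sqrt((-5*Q - 80) + Q)/7 = 4/7 - sqrt((-80 - 5*Q) + Q)/7 = 4/7 - sqrt(-80 - 4*Q)/7)
(Z(-2, -6)*V(5))*(-30) = (sqrt(-4 - 6)*(4/7 - 2*sqrt(-20 - 1*5)/7))*(-30) = (sqrt(-10)*(4/7 - 2*sqrt(-20 - 5)/7))*(-30) = ((I*sqrt(10))*(4/7 - 10*I/7))*(-30) = (I*sqrt(10)*(4/7 - 10*I/7))*(-30) = -30*I*sqrt(10)*(4/7 - 10*I/7)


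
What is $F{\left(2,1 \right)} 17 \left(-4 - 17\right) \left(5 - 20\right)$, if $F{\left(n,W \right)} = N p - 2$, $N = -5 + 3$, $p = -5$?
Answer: $42840$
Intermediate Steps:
$N = -2$
$F{\left(n,W \right)} = 8$ ($F{\left(n,W \right)} = \left(-2\right) \left(-5\right) - 2 = 10 - 2 = 8$)
$F{\left(2,1 \right)} 17 \left(-4 - 17\right) \left(5 - 20\right) = 8 \cdot 17 \left(-4 - 17\right) \left(5 - 20\right) = 136 \left(\left(-21\right) \left(-15\right)\right) = 136 \cdot 315 = 42840$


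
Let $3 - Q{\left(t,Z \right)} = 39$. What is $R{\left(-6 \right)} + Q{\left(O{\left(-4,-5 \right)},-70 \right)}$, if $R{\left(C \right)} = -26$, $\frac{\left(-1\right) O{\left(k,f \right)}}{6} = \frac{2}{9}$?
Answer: $-62$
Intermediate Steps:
$O{\left(k,f \right)} = - \frac{4}{3}$ ($O{\left(k,f \right)} = - 6 \cdot \frac{2}{9} = - 6 \cdot 2 \cdot \frac{1}{9} = \left(-6\right) \frac{2}{9} = - \frac{4}{3}$)
$Q{\left(t,Z \right)} = -36$ ($Q{\left(t,Z \right)} = 3 - 39 = -36$)
$R{\left(-6 \right)} + Q{\left(O{\left(-4,-5 \right)},-70 \right)} = -26 - 36 = -62$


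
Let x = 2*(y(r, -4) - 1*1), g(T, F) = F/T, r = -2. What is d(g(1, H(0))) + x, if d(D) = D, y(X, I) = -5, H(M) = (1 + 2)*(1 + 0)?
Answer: -9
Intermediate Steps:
H(M) = 3 (H(M) = 3*1 = 3)
x = -12 (x = 2*(-5 - 1*1) = 2*(-5 - 1) = 2*(-6) = -12)
d(g(1, H(0))) + x = 3/1 - 12 = 3*1 - 12 = 3 - 12 = -9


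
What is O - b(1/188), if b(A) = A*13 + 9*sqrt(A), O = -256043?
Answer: -48136097/188 - 9*sqrt(47)/94 ≈ -2.5604e+5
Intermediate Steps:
b(A) = 9*sqrt(A) + 13*A (b(A) = 13*A + 9*sqrt(A) = 9*sqrt(A) + 13*A)
O - b(1/188) = -256043 - (9*sqrt(1/188) + 13/188) = -256043 - (9*sqrt(1/188) + 13*(1/188)) = -256043 - (9*(sqrt(47)/94) + 13/188) = -256043 - (9*sqrt(47)/94 + 13/188) = -256043 - (13/188 + 9*sqrt(47)/94) = -256043 + (-13/188 - 9*sqrt(47)/94) = -48136097/188 - 9*sqrt(47)/94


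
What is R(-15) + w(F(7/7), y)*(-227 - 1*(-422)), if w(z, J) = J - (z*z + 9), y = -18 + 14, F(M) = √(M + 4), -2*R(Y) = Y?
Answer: -7005/2 ≈ -3502.5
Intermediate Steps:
R(Y) = -Y/2
F(M) = √(4 + M)
y = -4
w(z, J) = -9 + J - z² (w(z, J) = J - (z² + 9) = J - (9 + z²) = J + (-9 - z²) = -9 + J - z²)
R(-15) + w(F(7/7), y)*(-227 - 1*(-422)) = -½*(-15) + (-9 - 4 - (√(4 + 7/7))²)*(-227 - 1*(-422)) = 15/2 + (-9 - 4 - (√(4 + 7*(⅐)))²)*(-227 + 422) = 15/2 + (-9 - 4 - (√(4 + 1))²)*195 = 15/2 + (-9 - 4 - (√5)²)*195 = 15/2 + (-9 - 4 - 1*5)*195 = 15/2 + (-9 - 4 - 5)*195 = 15/2 - 18*195 = 15/2 - 3510 = -7005/2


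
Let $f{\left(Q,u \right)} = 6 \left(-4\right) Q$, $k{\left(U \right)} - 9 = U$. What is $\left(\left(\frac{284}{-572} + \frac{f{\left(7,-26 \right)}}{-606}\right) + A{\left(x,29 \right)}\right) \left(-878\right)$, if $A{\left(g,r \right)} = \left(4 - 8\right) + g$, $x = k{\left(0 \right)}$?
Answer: $- \frac{60624144}{14443} \approx -4197.5$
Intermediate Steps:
$k{\left(U \right)} = 9 + U$
$x = 9$ ($x = 9 + 0 = 9$)
$A{\left(g,r \right)} = -4 + g$
$f{\left(Q,u \right)} = - 24 Q$
$\left(\left(\frac{284}{-572} + \frac{f{\left(7,-26 \right)}}{-606}\right) + A{\left(x,29 \right)}\right) \left(-878\right) = \left(\left(\frac{284}{-572} + \frac{\left(-24\right) 7}{-606}\right) + \left(-4 + 9\right)\right) \left(-878\right) = \left(\left(284 \left(- \frac{1}{572}\right) - - \frac{28}{101}\right) + 5\right) \left(-878\right) = \left(\left(- \frac{71}{143} + \frac{28}{101}\right) + 5\right) \left(-878\right) = \left(- \frac{3167}{14443} + 5\right) \left(-878\right) = \frac{69048}{14443} \left(-878\right) = - \frac{60624144}{14443}$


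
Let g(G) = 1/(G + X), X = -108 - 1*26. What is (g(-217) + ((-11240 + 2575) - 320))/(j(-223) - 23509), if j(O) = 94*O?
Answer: 3153736/15609321 ≈ 0.20204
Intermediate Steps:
X = -134 (X = -108 - 26 = -134)
g(G) = 1/(-134 + G) (g(G) = 1/(G - 134) = 1/(-134 + G))
(g(-217) + ((-11240 + 2575) - 320))/(j(-223) - 23509) = (1/(-134 - 217) + ((-11240 + 2575) - 320))/(94*(-223) - 23509) = (1/(-351) + (-8665 - 320))/(-20962 - 23509) = (-1/351 - 8985)/(-44471) = -3153736/351*(-1/44471) = 3153736/15609321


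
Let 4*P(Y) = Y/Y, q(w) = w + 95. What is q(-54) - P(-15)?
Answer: 163/4 ≈ 40.750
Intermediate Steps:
q(w) = 95 + w
P(Y) = 1/4 (P(Y) = (Y/Y)/4 = (1/4)*1 = 1/4)
q(-54) - P(-15) = (95 - 54) - 1*1/4 = 41 - 1/4 = 163/4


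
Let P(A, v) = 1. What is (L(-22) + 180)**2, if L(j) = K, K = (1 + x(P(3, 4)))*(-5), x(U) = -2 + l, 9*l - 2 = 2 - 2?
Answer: 2739025/81 ≈ 33815.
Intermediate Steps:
l = 2/9 (l = 2/9 + (2 - 2)/9 = 2/9 + (1/9)*0 = 2/9 + 0 = 2/9 ≈ 0.22222)
x(U) = -16/9 (x(U) = -2 + 2/9 = -16/9)
K = 35/9 (K = (1 - 16/9)*(-5) = -7/9*(-5) = 35/9 ≈ 3.8889)
L(j) = 35/9
(L(-22) + 180)**2 = (35/9 + 180)**2 = (1655/9)**2 = 2739025/81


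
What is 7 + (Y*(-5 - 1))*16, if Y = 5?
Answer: -473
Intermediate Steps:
7 + (Y*(-5 - 1))*16 = 7 + (5*(-5 - 1))*16 = 7 + (5*(-6))*16 = 7 - 30*16 = 7 - 480 = -473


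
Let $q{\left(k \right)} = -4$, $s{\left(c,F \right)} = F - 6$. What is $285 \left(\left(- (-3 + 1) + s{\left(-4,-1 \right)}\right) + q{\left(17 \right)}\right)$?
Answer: $-2565$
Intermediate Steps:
$s{\left(c,F \right)} = -6 + F$ ($s{\left(c,F \right)} = F - 6 = -6 + F$)
$285 \left(\left(- (-3 + 1) + s{\left(-4,-1 \right)}\right) + q{\left(17 \right)}\right) = 285 \left(\left(- (-3 + 1) - 7\right) - 4\right) = 285 \left(\left(\left(-1\right) \left(-2\right) - 7\right) - 4\right) = 285 \left(\left(2 - 7\right) - 4\right) = 285 \left(-5 - 4\right) = 285 \left(-9\right) = -2565$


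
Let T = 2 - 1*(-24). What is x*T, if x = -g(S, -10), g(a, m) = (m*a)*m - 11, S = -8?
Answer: 21086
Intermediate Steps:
g(a, m) = -11 + a*m**2 (g(a, m) = (a*m)*m - 11 = a*m**2 - 11 = -11 + a*m**2)
T = 26 (T = 2 + 24 = 26)
x = 811 (x = -(-11 - 8*(-10)**2) = -(-11 - 8*100) = -(-11 - 800) = -1*(-811) = 811)
x*T = 811*26 = 21086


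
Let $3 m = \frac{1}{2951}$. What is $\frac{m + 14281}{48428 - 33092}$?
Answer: $\frac{63214847}{67884804} \approx 0.93121$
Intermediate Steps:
$m = \frac{1}{8853}$ ($m = \frac{1}{3 \cdot 2951} = \frac{1}{3} \cdot \frac{1}{2951} = \frac{1}{8853} \approx 0.00011296$)
$\frac{m + 14281}{48428 - 33092} = \frac{\frac{1}{8853} + 14281}{48428 - 33092} = \frac{126429694}{8853 \cdot 15336} = \frac{126429694}{8853} \cdot \frac{1}{15336} = \frac{63214847}{67884804}$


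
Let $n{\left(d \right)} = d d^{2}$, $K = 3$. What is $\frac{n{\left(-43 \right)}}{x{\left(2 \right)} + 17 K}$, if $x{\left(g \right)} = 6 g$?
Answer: $- \frac{79507}{63} \approx -1262.0$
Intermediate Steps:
$n{\left(d \right)} = d^{3}$
$\frac{n{\left(-43 \right)}}{x{\left(2 \right)} + 17 K} = \frac{\left(-43\right)^{3}}{6 \cdot 2 + 17 \cdot 3} = - \frac{79507}{12 + 51} = - \frac{79507}{63}$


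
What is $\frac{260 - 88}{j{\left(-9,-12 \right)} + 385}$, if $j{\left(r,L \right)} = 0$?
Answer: $\frac{172}{385} \approx 0.44675$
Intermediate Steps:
$\frac{260 - 88}{j{\left(-9,-12 \right)} + 385} = \frac{260 - 88}{0 + 385} = \frac{172}{385}$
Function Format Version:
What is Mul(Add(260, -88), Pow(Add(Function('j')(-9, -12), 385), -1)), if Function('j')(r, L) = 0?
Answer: Rational(172, 385) ≈ 0.44675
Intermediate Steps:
Mul(Add(260, -88), Pow(Add(Function('j')(-9, -12), 385), -1)) = Mul(Add(260, -88), Pow(Add(0, 385), -1)) = Mul(172, Pow(385, -1)) = Mul(172, Rational(1, 385)) = Rational(172, 385)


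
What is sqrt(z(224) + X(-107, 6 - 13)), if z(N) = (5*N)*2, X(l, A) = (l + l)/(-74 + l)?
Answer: sqrt(73423374)/181 ≈ 47.341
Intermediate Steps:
X(l, A) = 2*l/(-74 + l) (X(l, A) = (2*l)/(-74 + l) = 2*l/(-74 + l))
z(N) = 10*N
sqrt(z(224) + X(-107, 6 - 13)) = sqrt(10*224 + 2*(-107)/(-74 - 107)) = sqrt(2240 + 2*(-107)/(-181)) = sqrt(2240 + 2*(-107)*(-1/181)) = sqrt(2240 + 214/181) = sqrt(405654/181) = sqrt(73423374)/181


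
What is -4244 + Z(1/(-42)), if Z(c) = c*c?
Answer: -7486415/1764 ≈ -4244.0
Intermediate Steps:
Z(c) = c²
-4244 + Z(1/(-42)) = -4244 + (1/(-42))² = -4244 + (-1/42)² = -4244 + 1/1764 = -7486415/1764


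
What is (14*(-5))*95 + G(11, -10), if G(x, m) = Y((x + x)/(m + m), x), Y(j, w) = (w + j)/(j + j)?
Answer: -13309/2 ≈ -6654.5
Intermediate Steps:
Y(j, w) = (j + w)/(2*j) (Y(j, w) = (j + w)/((2*j)) = (j + w)*(1/(2*j)) = (j + w)/(2*j))
G(x, m) = m*(x + x/m)/(2*x) (G(x, m) = ((x + x)/(m + m) + x)/(2*(((x + x)/(m + m)))) = ((2*x)/((2*m)) + x)/(2*(((2*x)/((2*m))))) = ((2*x)*(1/(2*m)) + x)/(2*(((2*x)*(1/(2*m))))) = (x/m + x)/(2*((x/m))) = (m/x)*(x + x/m)/2 = m*(x + x/m)/(2*x))
(14*(-5))*95 + G(11, -10) = (14*(-5))*95 + (½ + (½)*(-10)) = -70*95 + (½ - 5) = -6650 - 9/2 = -13309/2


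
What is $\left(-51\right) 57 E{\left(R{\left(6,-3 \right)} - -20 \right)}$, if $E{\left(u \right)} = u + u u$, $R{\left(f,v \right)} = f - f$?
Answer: $-1220940$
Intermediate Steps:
$R{\left(f,v \right)} = 0$
$E{\left(u \right)} = u + u^{2}$
$\left(-51\right) 57 E{\left(R{\left(6,-3 \right)} - -20 \right)} = \left(-51\right) 57 \left(0 - -20\right) \left(1 + \left(0 - -20\right)\right) = - 2907 \left(0 + 20\right) \left(1 + \left(0 + 20\right)\right) = - 2907 \cdot 20 \left(1 + 20\right) = - 2907 \cdot 20 \cdot 21 = \left(-2907\right) 420 = -1220940$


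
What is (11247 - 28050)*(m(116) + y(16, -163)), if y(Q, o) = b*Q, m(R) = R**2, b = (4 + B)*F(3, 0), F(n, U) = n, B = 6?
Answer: -234166608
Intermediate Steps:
b = 30 (b = (4 + 6)*3 = 10*3 = 30)
y(Q, o) = 30*Q
(11247 - 28050)*(m(116) + y(16, -163)) = (11247 - 28050)*(116**2 + 30*16) = -16803*(13456 + 480) = -16803*13936 = -234166608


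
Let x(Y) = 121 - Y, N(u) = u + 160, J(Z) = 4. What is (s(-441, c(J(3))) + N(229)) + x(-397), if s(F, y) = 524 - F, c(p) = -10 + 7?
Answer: 1872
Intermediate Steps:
N(u) = 160 + u
c(p) = -3
(s(-441, c(J(3))) + N(229)) + x(-397) = ((524 - 1*(-441)) + (160 + 229)) + (121 - 1*(-397)) = ((524 + 441) + 389) + (121 + 397) = (965 + 389) + 518 = 1354 + 518 = 1872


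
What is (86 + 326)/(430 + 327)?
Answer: 412/757 ≈ 0.54425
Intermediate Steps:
(86 + 326)/(430 + 327) = 412/757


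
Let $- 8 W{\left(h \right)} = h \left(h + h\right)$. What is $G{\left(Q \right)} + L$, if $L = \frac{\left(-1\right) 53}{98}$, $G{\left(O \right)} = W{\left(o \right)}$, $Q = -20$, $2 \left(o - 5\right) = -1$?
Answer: $- \frac{4393}{784} \approx -5.6033$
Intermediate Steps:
$o = \frac{9}{2}$ ($o = 5 + \frac{1}{2} \left(-1\right) = 5 - \frac{1}{2} = \frac{9}{2} \approx 4.5$)
$W{\left(h \right)} = - \frac{h^{2}}{4}$ ($W{\left(h \right)} = - \frac{h \left(h + h\right)}{8} = - \frac{h 2 h}{8} = - \frac{2 h^{2}}{8} = - \frac{h^{2}}{4}$)
$G{\left(O \right)} = - \frac{81}{16}$ ($G{\left(O \right)} = - \frac{\left(\frac{9}{2}\right)^{2}}{4} = \left(- \frac{1}{4}\right) \frac{81}{4} = - \frac{81}{16}$)
$L = - \frac{53}{98}$ ($L = \left(-53\right) \frac{1}{98} = - \frac{53}{98} \approx -0.54082$)
$G{\left(Q \right)} + L = - \frac{81}{16} - \frac{53}{98} = - \frac{4393}{784}$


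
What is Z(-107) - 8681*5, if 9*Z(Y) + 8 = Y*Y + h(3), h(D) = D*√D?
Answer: -379204/9 + √3/3 ≈ -42133.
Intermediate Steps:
h(D) = D^(3/2)
Z(Y) = -8/9 + √3/3 + Y²/9 (Z(Y) = -8/9 + (Y*Y + 3^(3/2))/9 = -8/9 + (Y² + 3*√3)/9 = -8/9 + (√3/3 + Y²/9) = -8/9 + √3/3 + Y²/9)
Z(-107) - 8681*5 = (-8/9 + √3/3 + (⅑)*(-107)²) - 8681*5 = (-8/9 + √3/3 + (⅑)*11449) - 1*43405 = (-8/9 + √3/3 + 11449/9) - 43405 = (11441/9 + √3/3) - 43405 = -379204/9 + √3/3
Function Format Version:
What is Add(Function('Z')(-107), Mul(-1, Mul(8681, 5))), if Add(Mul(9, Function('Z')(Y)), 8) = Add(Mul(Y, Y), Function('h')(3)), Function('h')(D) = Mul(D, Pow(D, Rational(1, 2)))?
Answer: Add(Rational(-379204, 9), Mul(Rational(1, 3), Pow(3, Rational(1, 2)))) ≈ -42133.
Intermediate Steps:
Function('h')(D) = Pow(D, Rational(3, 2))
Function('Z')(Y) = Add(Rational(-8, 9), Mul(Rational(1, 3), Pow(3, Rational(1, 2))), Mul(Rational(1, 9), Pow(Y, 2))) (Function('Z')(Y) = Add(Rational(-8, 9), Mul(Rational(1, 9), Add(Mul(Y, Y), Pow(3, Rational(3, 2))))) = Add(Rational(-8, 9), Mul(Rational(1, 9), Add(Pow(Y, 2), Mul(3, Pow(3, Rational(1, 2)))))) = Add(Rational(-8, 9), Add(Mul(Rational(1, 3), Pow(3, Rational(1, 2))), Mul(Rational(1, 9), Pow(Y, 2)))) = Add(Rational(-8, 9), Mul(Rational(1, 3), Pow(3, Rational(1, 2))), Mul(Rational(1, 9), Pow(Y, 2))))
Add(Function('Z')(-107), Mul(-1, Mul(8681, 5))) = Add(Add(Rational(-8, 9), Mul(Rational(1, 3), Pow(3, Rational(1, 2))), Mul(Rational(1, 9), Pow(-107, 2))), Mul(-1, Mul(8681, 5))) = Add(Add(Rational(-8, 9), Mul(Rational(1, 3), Pow(3, Rational(1, 2))), Mul(Rational(1, 9), 11449)), Mul(-1, 43405)) = Add(Add(Rational(-8, 9), Mul(Rational(1, 3), Pow(3, Rational(1, 2))), Rational(11449, 9)), -43405) = Add(Add(Rational(11441, 9), Mul(Rational(1, 3), Pow(3, Rational(1, 2)))), -43405) = Add(Rational(-379204, 9), Mul(Rational(1, 3), Pow(3, Rational(1, 2))))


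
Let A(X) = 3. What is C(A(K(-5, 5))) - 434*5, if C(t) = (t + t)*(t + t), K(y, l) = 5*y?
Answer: -2134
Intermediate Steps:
C(t) = 4*t**2 (C(t) = (2*t)*(2*t) = 4*t**2)
C(A(K(-5, 5))) - 434*5 = 4*3**2 - 434*5 = 4*9 - 62*35 = 36 - 2170 = -2134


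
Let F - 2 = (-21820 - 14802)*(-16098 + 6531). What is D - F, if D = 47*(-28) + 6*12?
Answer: -350363920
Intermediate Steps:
D = -1244 (D = -1316 + 72 = -1244)
F = 350362676 (F = 2 + (-21820 - 14802)*(-16098 + 6531) = 2 - 36622*(-9567) = 2 + 350362674 = 350362676)
D - F = -1244 - 1*350362676 = -1244 - 350362676 = -350363920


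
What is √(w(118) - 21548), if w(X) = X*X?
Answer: 2*I*√1906 ≈ 87.316*I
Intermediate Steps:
w(X) = X²
√(w(118) - 21548) = √(118² - 21548) = √(13924 - 21548) = √(-7624) = 2*I*√1906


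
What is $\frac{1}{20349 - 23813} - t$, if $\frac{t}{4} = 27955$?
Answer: $- \frac{387344481}{3464} \approx -1.1182 \cdot 10^{5}$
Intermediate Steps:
$t = 111820$ ($t = 4 \cdot 27955 = 111820$)
$\frac{1}{20349 - 23813} - t = \frac{1}{20349 - 23813} - 111820 = \frac{1}{-3464} - 111820 = - \frac{1}{3464} - 111820 = - \frac{387344481}{3464}$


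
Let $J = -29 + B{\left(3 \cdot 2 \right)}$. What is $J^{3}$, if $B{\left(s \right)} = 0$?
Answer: $-24389$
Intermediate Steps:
$J = -29$ ($J = -29 + 0 = -29$)
$J^{3} = \left(-29\right)^{3} = -24389$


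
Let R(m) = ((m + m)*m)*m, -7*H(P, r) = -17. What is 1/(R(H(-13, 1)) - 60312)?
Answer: -343/20677190 ≈ -1.6588e-5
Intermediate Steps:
H(P, r) = 17/7 (H(P, r) = -⅐*(-17) = 17/7)
R(m) = 2*m³ (R(m) = ((2*m)*m)*m = (2*m²)*m = 2*m³)
1/(R(H(-13, 1)) - 60312) = 1/(2*(17/7)³ - 60312) = 1/(2*(4913/343) - 60312) = 1/(9826/343 - 60312) = 1/(-20677190/343) = -343/20677190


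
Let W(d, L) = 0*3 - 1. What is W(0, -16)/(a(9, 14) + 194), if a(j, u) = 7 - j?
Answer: -1/192 ≈ -0.0052083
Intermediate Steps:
W(d, L) = -1 (W(d, L) = 0 - 1 = -1)
W(0, -16)/(a(9, 14) + 194) = -1/((7 - 1*9) + 194) = -1/((7 - 9) + 194) = -1/(-2 + 194) = -1/192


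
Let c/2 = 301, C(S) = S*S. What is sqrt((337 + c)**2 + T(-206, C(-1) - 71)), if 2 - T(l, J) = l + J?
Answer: sqrt(881999) ≈ 939.15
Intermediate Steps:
C(S) = S**2
c = 602 (c = 2*301 = 602)
T(l, J) = 2 - J - l (T(l, J) = 2 - (l + J) = 2 - (J + l) = 2 + (-J - l) = 2 - J - l)
sqrt((337 + c)**2 + T(-206, C(-1) - 71)) = sqrt((337 + 602)**2 + (2 - ((-1)**2 - 71) - 1*(-206))) = sqrt(939**2 + (2 - (1 - 71) + 206)) = sqrt(881721 + (2 - 1*(-70) + 206)) = sqrt(881721 + (2 + 70 + 206)) = sqrt(881721 + 278) = sqrt(881999)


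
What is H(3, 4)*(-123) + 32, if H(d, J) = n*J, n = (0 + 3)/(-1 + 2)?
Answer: -1444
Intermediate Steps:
n = 3 (n = 3/1 = 3*1 = 3)
H(d, J) = 3*J
H(3, 4)*(-123) + 32 = (3*4)*(-123) + 32 = 12*(-123) + 32 = -1476 + 32 = -1444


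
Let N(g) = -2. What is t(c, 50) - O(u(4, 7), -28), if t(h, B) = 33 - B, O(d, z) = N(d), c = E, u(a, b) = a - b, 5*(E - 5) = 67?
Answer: -15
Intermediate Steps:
E = 92/5 (E = 5 + (⅕)*67 = 5 + 67/5 = 92/5 ≈ 18.400)
c = 92/5 ≈ 18.400
O(d, z) = -2
t(c, 50) - O(u(4, 7), -28) = (33 - 1*50) - 1*(-2) = (33 - 50) + 2 = -17 + 2 = -15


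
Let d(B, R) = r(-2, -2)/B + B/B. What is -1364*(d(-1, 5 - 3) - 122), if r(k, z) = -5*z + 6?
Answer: 186868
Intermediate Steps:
r(k, z) = 6 - 5*z
d(B, R) = 1 + 16/B (d(B, R) = (6 - 5*(-2))/B + B/B = (6 + 10)/B + 1 = 16/B + 1 = 1 + 16/B)
-1364*(d(-1, 5 - 3) - 122) = -1364*((16 - 1)/(-1) - 122) = -1364*(-1*15 - 122) = -1364*(-15 - 122) = -1364*(-137) = 186868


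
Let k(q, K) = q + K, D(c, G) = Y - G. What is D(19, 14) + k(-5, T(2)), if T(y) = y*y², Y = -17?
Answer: -28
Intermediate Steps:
T(y) = y³
D(c, G) = -17 - G
k(q, K) = K + q
D(19, 14) + k(-5, T(2)) = (-17 - 1*14) + (2³ - 5) = (-17 - 14) + (8 - 5) = -31 + 3 = -28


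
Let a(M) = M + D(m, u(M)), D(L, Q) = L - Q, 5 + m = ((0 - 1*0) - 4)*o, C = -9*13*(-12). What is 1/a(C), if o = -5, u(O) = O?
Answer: 1/15 ≈ 0.066667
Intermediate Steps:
C = 1404 (C = -117*(-12) = 1404)
m = 15 (m = -5 + ((0 - 1*0) - 4)*(-5) = -5 + ((0 + 0) - 4)*(-5) = -5 + (0 - 4)*(-5) = -5 - 4*(-5) = -5 + 20 = 15)
a(M) = 15 (a(M) = M + (15 - M) = 15)
1/a(C) = 1/15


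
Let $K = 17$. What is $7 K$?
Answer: $119$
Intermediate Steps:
$7 K = 7 \cdot 17 = 119$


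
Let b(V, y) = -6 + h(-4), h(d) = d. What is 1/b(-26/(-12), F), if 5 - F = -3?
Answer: -⅒ ≈ -0.10000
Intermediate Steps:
F = 8 (F = 5 - 1*(-3) = 5 + 3 = 8)
b(V, y) = -10 (b(V, y) = -6 - 4 = -10)
1/b(-26/(-12), F) = 1/(-10) = -⅒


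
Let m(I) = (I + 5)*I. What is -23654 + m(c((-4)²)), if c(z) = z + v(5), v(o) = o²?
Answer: -21768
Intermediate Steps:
c(z) = 25 + z (c(z) = z + 5² = z + 25 = 25 + z)
m(I) = I*(5 + I) (m(I) = (5 + I)*I = I*(5 + I))
-23654 + m(c((-4)²)) = -23654 + (25 + (-4)²)*(5 + (25 + (-4)²)) = -23654 + (25 + 16)*(5 + (25 + 16)) = -23654 + 41*(5 + 41) = -23654 + 41*46 = -23654 + 1886 = -21768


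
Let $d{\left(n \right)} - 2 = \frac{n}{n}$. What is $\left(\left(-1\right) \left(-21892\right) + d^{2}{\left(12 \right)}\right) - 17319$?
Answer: $4582$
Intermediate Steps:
$d{\left(n \right)} = 3$ ($d{\left(n \right)} = 2 + \frac{n}{n} = 2 + 1 = 3$)
$\left(\left(-1\right) \left(-21892\right) + d^{2}{\left(12 \right)}\right) - 17319 = \left(\left(-1\right) \left(-21892\right) + 3^{2}\right) - 17319 = \left(21892 + 9\right) - 17319 = 21901 - 17319 = 4582$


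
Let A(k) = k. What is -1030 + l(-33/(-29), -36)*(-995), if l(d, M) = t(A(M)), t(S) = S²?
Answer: -1290550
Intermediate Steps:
l(d, M) = M²
-1030 + l(-33/(-29), -36)*(-995) = -1030 + (-36)²*(-995) = -1030 + 1296*(-995) = -1030 - 1289520 = -1290550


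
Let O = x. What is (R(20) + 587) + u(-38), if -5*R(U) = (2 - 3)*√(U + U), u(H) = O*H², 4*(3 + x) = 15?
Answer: 1670 + 2*√10/5 ≈ 1671.3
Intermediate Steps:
x = ¾ (x = -3 + (¼)*15 = -3 + 15/4 = ¾ ≈ 0.75000)
O = ¾ ≈ 0.75000
u(H) = 3*H²/4
R(U) = √2*√U/5 (R(U) = -(2 - 3)*√(U + U)/5 = -(-1)*√(2*U)/5 = -(-1)*√2*√U/5 = √2*√U/5)
(R(20) + 587) + u(-38) = (√2*√20/5 + 587) + (¾)*(-38)² = (√2*(2*√5)/5 + 587) + (¾)*1444 = (2*√10/5 + 587) + 1083 = (587 + 2*√10/5) + 1083 = 1670 + 2*√10/5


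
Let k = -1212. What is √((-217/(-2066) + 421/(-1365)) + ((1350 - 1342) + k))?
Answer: I*√9576918310194690/2820090 ≈ 34.702*I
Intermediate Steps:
√((-217/(-2066) + 421/(-1365)) + ((1350 - 1342) + k)) = √((-217/(-2066) + 421/(-1365)) + ((1350 - 1342) - 1212)) = √((-217*(-1/2066) + 421*(-1/1365)) + (8 - 1212)) = √((217/2066 - 421/1365) - 1204) = √(-573581/2820090 - 1204) = √(-3395961941/2820090) = I*√9576918310194690/2820090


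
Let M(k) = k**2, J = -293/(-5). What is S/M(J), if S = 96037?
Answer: 2400925/85849 ≈ 27.967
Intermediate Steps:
J = 293/5 (J = -293*(-1/5) = 293/5 ≈ 58.600)
S/M(J) = 96037/((293/5)**2) = 96037/(85849/25) = 96037*(25/85849) = 2400925/85849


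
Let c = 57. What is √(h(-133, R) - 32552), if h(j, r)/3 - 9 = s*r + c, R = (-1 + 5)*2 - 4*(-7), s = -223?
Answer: I*√56438 ≈ 237.57*I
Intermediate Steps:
R = 36 (R = 4*2 + 28 = 8 + 28 = 36)
h(j, r) = 198 - 669*r (h(j, r) = 27 + 3*(-223*r + 57) = 27 + 3*(57 - 223*r) = 27 + (171 - 669*r) = 198 - 669*r)
√(h(-133, R) - 32552) = √((198 - 669*36) - 32552) = √((198 - 24084) - 32552) = √(-23886 - 32552) = √(-56438) = I*√56438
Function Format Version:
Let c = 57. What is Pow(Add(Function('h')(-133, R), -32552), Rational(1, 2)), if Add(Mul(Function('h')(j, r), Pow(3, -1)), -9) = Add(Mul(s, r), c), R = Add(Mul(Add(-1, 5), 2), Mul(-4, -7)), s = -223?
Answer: Mul(I, Pow(56438, Rational(1, 2))) ≈ Mul(237.57, I)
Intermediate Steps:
R = 36 (R = Add(Mul(4, 2), 28) = Add(8, 28) = 36)
Function('h')(j, r) = Add(198, Mul(-669, r)) (Function('h')(j, r) = Add(27, Mul(3, Add(Mul(-223, r), 57))) = Add(27, Mul(3, Add(57, Mul(-223, r)))) = Add(27, Add(171, Mul(-669, r))) = Add(198, Mul(-669, r)))
Pow(Add(Function('h')(-133, R), -32552), Rational(1, 2)) = Pow(Add(Add(198, Mul(-669, 36)), -32552), Rational(1, 2)) = Pow(Add(Add(198, -24084), -32552), Rational(1, 2)) = Pow(Add(-23886, -32552), Rational(1, 2)) = Pow(-56438, Rational(1, 2)) = Mul(I, Pow(56438, Rational(1, 2)))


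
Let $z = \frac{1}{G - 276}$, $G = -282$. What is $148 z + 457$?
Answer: $\frac{127429}{279} \approx 456.73$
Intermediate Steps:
$z = - \frac{1}{558}$ ($z = \frac{1}{-282 - 276} = \frac{1}{-558} = - \frac{1}{558} \approx -0.0017921$)
$148 z + 457 = 148 \left(- \frac{1}{558}\right) + 457 = - \frac{74}{279} + 457 = \frac{127429}{279}$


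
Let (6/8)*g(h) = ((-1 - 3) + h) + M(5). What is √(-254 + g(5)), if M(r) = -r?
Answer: I*√2334/3 ≈ 16.104*I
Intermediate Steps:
g(h) = -12 + 4*h/3 (g(h) = 4*(((-1 - 3) + h) - 1*5)/3 = 4*((-4 + h) - 5)/3 = 4*(-9 + h)/3 = -12 + 4*h/3)
√(-254 + g(5)) = √(-254 + (-12 + (4/3)*5)) = √(-254 + (-12 + 20/3)) = √(-254 - 16/3) = √(-778/3) = I*√2334/3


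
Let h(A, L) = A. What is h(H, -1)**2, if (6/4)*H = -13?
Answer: 676/9 ≈ 75.111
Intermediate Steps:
H = -26/3 (H = (2/3)*(-13) = -26/3 ≈ -8.6667)
h(H, -1)**2 = (-26/3)**2 = 676/9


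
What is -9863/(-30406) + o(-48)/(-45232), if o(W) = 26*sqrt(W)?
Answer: 9863/30406 - 13*I*sqrt(3)/5654 ≈ 0.32438 - 0.0039824*I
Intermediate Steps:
-9863/(-30406) + o(-48)/(-45232) = -9863/(-30406) + (26*sqrt(-48))/(-45232) = -9863*(-1/30406) + (26*(4*I*sqrt(3)))*(-1/45232) = 9863/30406 + (104*I*sqrt(3))*(-1/45232) = 9863/30406 - 13*I*sqrt(3)/5654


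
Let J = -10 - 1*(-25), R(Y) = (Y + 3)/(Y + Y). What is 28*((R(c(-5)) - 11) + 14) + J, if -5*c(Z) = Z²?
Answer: 523/5 ≈ 104.60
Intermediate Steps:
c(Z) = -Z²/5
R(Y) = (3 + Y)/(2*Y) (R(Y) = (3 + Y)/((2*Y)) = (3 + Y)*(1/(2*Y)) = (3 + Y)/(2*Y))
J = 15 (J = -10 + 25 = 15)
28*((R(c(-5)) - 11) + 14) + J = 28*(((3 - ⅕*(-5)²)/(2*((-⅕*(-5)²))) - 11) + 14) + 15 = 28*(((3 - ⅕*25)/(2*((-⅕*25))) - 11) + 14) + 15 = 28*(((½)*(3 - 5)/(-5) - 11) + 14) + 15 = 28*(((½)*(-⅕)*(-2) - 11) + 14) + 15 = 28*((⅕ - 11) + 14) + 15 = 28*(-54/5 + 14) + 15 = 28*(16/5) + 15 = 448/5 + 15 = 523/5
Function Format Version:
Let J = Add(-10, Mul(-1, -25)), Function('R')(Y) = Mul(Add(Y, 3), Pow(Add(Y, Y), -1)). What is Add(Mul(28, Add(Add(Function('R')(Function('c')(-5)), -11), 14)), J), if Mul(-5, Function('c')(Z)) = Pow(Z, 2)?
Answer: Rational(523, 5) ≈ 104.60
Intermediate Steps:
Function('c')(Z) = Mul(Rational(-1, 5), Pow(Z, 2))
Function('R')(Y) = Mul(Rational(1, 2), Pow(Y, -1), Add(3, Y)) (Function('R')(Y) = Mul(Add(3, Y), Pow(Mul(2, Y), -1)) = Mul(Add(3, Y), Mul(Rational(1, 2), Pow(Y, -1))) = Mul(Rational(1, 2), Pow(Y, -1), Add(3, Y)))
J = 15 (J = Add(-10, 25) = 15)
Add(Mul(28, Add(Add(Function('R')(Function('c')(-5)), -11), 14)), J) = Add(Mul(28, Add(Add(Mul(Rational(1, 2), Pow(Mul(Rational(-1, 5), Pow(-5, 2)), -1), Add(3, Mul(Rational(-1, 5), Pow(-5, 2)))), -11), 14)), 15) = Add(Mul(28, Add(Add(Mul(Rational(1, 2), Pow(Mul(Rational(-1, 5), 25), -1), Add(3, Mul(Rational(-1, 5), 25))), -11), 14)), 15) = Add(Mul(28, Add(Add(Mul(Rational(1, 2), Pow(-5, -1), Add(3, -5)), -11), 14)), 15) = Add(Mul(28, Add(Add(Mul(Rational(1, 2), Rational(-1, 5), -2), -11), 14)), 15) = Add(Mul(28, Add(Add(Rational(1, 5), -11), 14)), 15) = Add(Mul(28, Add(Rational(-54, 5), 14)), 15) = Add(Mul(28, Rational(16, 5)), 15) = Add(Rational(448, 5), 15) = Rational(523, 5)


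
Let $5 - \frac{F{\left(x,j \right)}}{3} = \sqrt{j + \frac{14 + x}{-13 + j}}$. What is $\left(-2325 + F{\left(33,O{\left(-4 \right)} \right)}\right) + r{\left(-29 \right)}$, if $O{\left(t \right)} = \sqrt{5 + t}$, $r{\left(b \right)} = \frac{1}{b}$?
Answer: $- \frac{66991}{29} - \frac{i \sqrt{105}}{2} \approx -2310.0 - 5.1235 i$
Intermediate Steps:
$F{\left(x,j \right)} = 15 - 3 \sqrt{j + \frac{14 + x}{-13 + j}}$
$\left(-2325 + F{\left(33,O{\left(-4 \right)} \right)}\right) + r{\left(-29 \right)} = \left(-2325 + \left(15 - 3 \sqrt{\frac{14 + 33 + \sqrt{5 - 4} \left(-13 + \sqrt{5 - 4}\right)}{-13 + \sqrt{5 - 4}}}\right)\right) + \frac{1}{-29} = \left(-2325 + \left(15 - 3 \sqrt{\frac{14 + 33 + \sqrt{1} \left(-13 + \sqrt{1}\right)}{-13 + \sqrt{1}}}\right)\right) - \frac{1}{29} = \left(-2325 + \left(15 - 3 \sqrt{\frac{14 + 33 + 1 \left(-13 + 1\right)}{-13 + 1}}\right)\right) - \frac{1}{29} = \left(-2325 + \left(15 - 3 \sqrt{\frac{14 + 33 + 1 \left(-12\right)}{-12}}\right)\right) - \frac{1}{29} = \left(-2325 + \left(15 - 3 \sqrt{- \frac{14 + 33 - 12}{12}}\right)\right) - \frac{1}{29} = \left(-2325 + \left(15 - 3 \sqrt{\left(- \frac{1}{12}\right) 35}\right)\right) - \frac{1}{29} = \left(-2325 + \left(15 - 3 \sqrt{- \frac{35}{12}}\right)\right) - \frac{1}{29} = \left(-2325 + \left(15 - 3 \frac{i \sqrt{105}}{6}\right)\right) - \frac{1}{29} = \left(-2325 + \left(15 - \frac{i \sqrt{105}}{2}\right)\right) - \frac{1}{29} = \left(-2310 - \frac{i \sqrt{105}}{2}\right) - \frac{1}{29} = - \frac{66991}{29} - \frac{i \sqrt{105}}{2}$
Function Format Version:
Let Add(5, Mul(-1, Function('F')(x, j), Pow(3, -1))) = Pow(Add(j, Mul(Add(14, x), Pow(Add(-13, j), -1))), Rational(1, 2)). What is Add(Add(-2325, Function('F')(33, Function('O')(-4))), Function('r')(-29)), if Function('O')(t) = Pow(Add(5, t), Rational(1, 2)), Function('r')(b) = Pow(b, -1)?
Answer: Add(Rational(-66991, 29), Mul(Rational(-1, 2), I, Pow(105, Rational(1, 2)))) ≈ Add(-2310.0, Mul(-5.1235, I))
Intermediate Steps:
Function('F')(x, j) = Add(15, Mul(-3, Pow(Add(j, Mul(Pow(Add(-13, j), -1), Add(14, x))), Rational(1, 2)))) (Function('F')(x, j) = Add(15, Mul(-3, Pow(Add(j, Mul(Add(14, x), Pow(Add(-13, j), -1))), Rational(1, 2)))) = Add(15, Mul(-3, Pow(Add(j, Mul(Pow(Add(-13, j), -1), Add(14, x))), Rational(1, 2)))))
Add(Add(-2325, Function('F')(33, Function('O')(-4))), Function('r')(-29)) = Add(Add(-2325, Add(15, Mul(-3, Pow(Mul(Pow(Add(-13, Pow(Add(5, -4), Rational(1, 2))), -1), Add(14, 33, Mul(Pow(Add(5, -4), Rational(1, 2)), Add(-13, Pow(Add(5, -4), Rational(1, 2)))))), Rational(1, 2))))), Pow(-29, -1)) = Add(Add(-2325, Add(15, Mul(-3, Pow(Mul(Pow(Add(-13, Pow(1, Rational(1, 2))), -1), Add(14, 33, Mul(Pow(1, Rational(1, 2)), Add(-13, Pow(1, Rational(1, 2)))))), Rational(1, 2))))), Rational(-1, 29)) = Add(Add(-2325, Add(15, Mul(-3, Pow(Mul(Pow(Add(-13, 1), -1), Add(14, 33, Mul(1, Add(-13, 1)))), Rational(1, 2))))), Rational(-1, 29)) = Add(Add(-2325, Add(15, Mul(-3, Pow(Mul(Pow(-12, -1), Add(14, 33, Mul(1, -12))), Rational(1, 2))))), Rational(-1, 29)) = Add(Add(-2325, Add(15, Mul(-3, Pow(Mul(Rational(-1, 12), Add(14, 33, -12)), Rational(1, 2))))), Rational(-1, 29)) = Add(Add(-2325, Add(15, Mul(-3, Pow(Mul(Rational(-1, 12), 35), Rational(1, 2))))), Rational(-1, 29)) = Add(Add(-2325, Add(15, Mul(-3, Pow(Rational(-35, 12), Rational(1, 2))))), Rational(-1, 29)) = Add(Add(-2325, Add(15, Mul(-3, Mul(Rational(1, 6), I, Pow(105, Rational(1, 2)))))), Rational(-1, 29)) = Add(Add(-2325, Add(15, Mul(Rational(-1, 2), I, Pow(105, Rational(1, 2))))), Rational(-1, 29)) = Add(Add(-2310, Mul(Rational(-1, 2), I, Pow(105, Rational(1, 2)))), Rational(-1, 29)) = Add(Rational(-66991, 29), Mul(Rational(-1, 2), I, Pow(105, Rational(1, 2))))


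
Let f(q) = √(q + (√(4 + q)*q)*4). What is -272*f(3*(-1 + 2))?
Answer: -272*√(3 + 12*√7) ≈ -1603.4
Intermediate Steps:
f(q) = √(q + 4*q*√(4 + q)) (f(q) = √(q + (q*√(4 + q))*4) = √(q + 4*q*√(4 + q)))
-272*f(3*(-1 + 2)) = -272*√(1 + 4*√(4 + 3*(-1 + 2)))*(√3*√(-1 + 2)) = -272*√3*√(1 + 4*√(4 + 3*1)) = -272*√3*√(1 + 4*√(4 + 3)) = -272*√3*√(1 + 4*√7) = -272*√(3 + 12*√7)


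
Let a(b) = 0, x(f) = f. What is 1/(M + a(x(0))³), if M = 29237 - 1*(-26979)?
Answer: 1/56216 ≈ 1.7789e-5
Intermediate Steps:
M = 56216 (M = 29237 + 26979 = 56216)
1/(M + a(x(0))³) = 1/(56216 + 0³) = 1/(56216 + 0) = 1/56216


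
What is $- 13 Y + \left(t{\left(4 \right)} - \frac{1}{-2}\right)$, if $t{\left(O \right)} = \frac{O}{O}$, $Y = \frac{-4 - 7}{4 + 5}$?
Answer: $\frac{313}{18} \approx 17.389$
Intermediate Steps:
$Y = - \frac{11}{9} \approx -1.2222$
$t{\left(O \right)} = 1$
$- 13 Y + \left(t{\left(4 \right)} - \frac{1}{-2}\right) = \left(-13\right) \left(- \frac{11}{9}\right) + \left(1 - \frac{1}{-2}\right) = \frac{143}{9} + \left(1 - - \frac{1}{2}\right) = \frac{143}{9} + \left(1 + \frac{1}{2}\right) = \frac{143}{9} + \frac{3}{2} = \frac{313}{18}$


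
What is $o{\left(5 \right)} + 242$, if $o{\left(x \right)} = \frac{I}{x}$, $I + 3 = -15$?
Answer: $\frac{1192}{5} \approx 238.4$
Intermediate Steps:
$I = -18$ ($I = -3 - 15 = -18$)
$o{\left(x \right)} = - \frac{18}{x}$
$o{\left(5 \right)} + 242 = - \frac{18}{5} + 242 = \frac{1192}{5}$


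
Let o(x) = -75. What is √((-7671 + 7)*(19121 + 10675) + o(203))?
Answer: I*√228356619 ≈ 15111.0*I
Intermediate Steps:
√((-7671 + 7)*(19121 + 10675) + o(203)) = √((-7671 + 7)*(19121 + 10675) - 75) = √(-7664*29796 - 75) = √(-228356544 - 75) = √(-228356619) = I*√228356619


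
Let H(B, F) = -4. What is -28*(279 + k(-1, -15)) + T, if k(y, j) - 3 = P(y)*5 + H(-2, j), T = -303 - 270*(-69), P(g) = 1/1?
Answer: 10403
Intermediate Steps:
P(g) = 1
T = 18327 (T = -303 + 18630 = 18327)
k(y, j) = 4 (k(y, j) = 3 + (1*5 - 4) = 3 + (5 - 4) = 3 + 1 = 4)
-28*(279 + k(-1, -15)) + T = -28*(279 + 4) + 18327 = -28*283 + 18327 = -7924 + 18327 = 10403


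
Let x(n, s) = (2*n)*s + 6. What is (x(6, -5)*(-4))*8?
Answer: 1728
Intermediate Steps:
x(n, s) = 6 + 2*n*s (x(n, s) = 2*n*s + 6 = 6 + 2*n*s)
(x(6, -5)*(-4))*8 = ((6 + 2*6*(-5))*(-4))*8 = ((6 - 60)*(-4))*8 = -54*(-4)*8 = 216*8 = 1728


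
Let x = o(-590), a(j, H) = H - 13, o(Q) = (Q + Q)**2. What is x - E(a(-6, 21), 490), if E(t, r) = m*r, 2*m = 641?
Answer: 1235355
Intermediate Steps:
m = 641/2 (m = (1/2)*641 = 641/2 ≈ 320.50)
o(Q) = 4*Q**2 (o(Q) = (2*Q)**2 = 4*Q**2)
a(j, H) = -13 + H
E(t, r) = 641*r/2
x = 1392400 (x = 4*(-590)**2 = 4*348100 = 1392400)
x - E(a(-6, 21), 490) = 1392400 - 641*490/2 = 1392400 - 1*157045 = 1392400 - 157045 = 1235355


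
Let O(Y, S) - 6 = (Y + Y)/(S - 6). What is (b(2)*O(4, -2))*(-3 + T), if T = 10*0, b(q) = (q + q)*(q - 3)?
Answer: 60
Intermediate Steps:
O(Y, S) = 6 + 2*Y/(-6 + S) (O(Y, S) = 6 + (Y + Y)/(S - 6) = 6 + (2*Y)/(-6 + S) = 6 + 2*Y/(-6 + S))
b(q) = 2*q*(-3 + q) (b(q) = (2*q)*(-3 + q) = 2*q*(-3 + q))
T = 0
(b(2)*O(4, -2))*(-3 + T) = ((2*2*(-3 + 2))*(2*(-18 + 4 + 3*(-2))/(-6 - 2)))*(-3 + 0) = ((2*2*(-1))*(2*(-18 + 4 - 6)/(-8)))*(-3) = -8*(-1)*(-20)/8*(-3) = -4*5*(-3) = -20*(-3) = 60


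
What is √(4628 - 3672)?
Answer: 2*√239 ≈ 30.919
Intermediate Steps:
√(4628 - 3672) = √956 = 2*√239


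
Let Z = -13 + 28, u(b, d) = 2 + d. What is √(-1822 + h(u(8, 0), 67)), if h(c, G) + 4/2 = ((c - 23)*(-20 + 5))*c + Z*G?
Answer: 3*I*√21 ≈ 13.748*I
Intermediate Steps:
Z = 15
h(c, G) = -2 + 15*G + c*(345 - 15*c) (h(c, G) = -2 + (((c - 23)*(-20 + 5))*c + 15*G) = -2 + (((-23 + c)*(-15))*c + 15*G) = -2 + ((345 - 15*c)*c + 15*G) = -2 + (c*(345 - 15*c) + 15*G) = -2 + (15*G + c*(345 - 15*c)) = -2 + 15*G + c*(345 - 15*c))
√(-1822 + h(u(8, 0), 67)) = √(-1822 + (-2 - 15*(2 + 0)² + 15*67 + 345*(2 + 0))) = √(-1822 + (-2 - 15*2² + 1005 + 345*2)) = √(-1822 + (-2 - 15*4 + 1005 + 690)) = √(-1822 + (-2 - 60 + 1005 + 690)) = √(-1822 + 1633) = √(-189) = 3*I*√21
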